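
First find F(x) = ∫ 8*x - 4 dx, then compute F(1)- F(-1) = -8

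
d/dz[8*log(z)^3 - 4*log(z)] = (24*log(z)^2 - 4)/z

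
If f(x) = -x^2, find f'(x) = -2*x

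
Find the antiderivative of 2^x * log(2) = 2^x + C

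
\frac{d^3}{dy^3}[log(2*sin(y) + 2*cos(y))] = 2*cos(y + pi/4)/sin(y + pi/4)^3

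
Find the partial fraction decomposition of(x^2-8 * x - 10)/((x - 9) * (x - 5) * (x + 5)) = 11/(28*(x + 5)) + 5/(8*(x - 5)) - 1/(56*(x - 9))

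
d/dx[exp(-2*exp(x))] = -2*exp(x - 2*exp(x))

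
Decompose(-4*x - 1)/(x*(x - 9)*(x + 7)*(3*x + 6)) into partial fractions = -9/(560*(x + 7)) + 7/(330*(x + 2)) - 37/(4752*(x - 9)) + 1/(378*x)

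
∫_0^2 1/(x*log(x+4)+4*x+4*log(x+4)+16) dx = -log(log(4) + 4) + log(log(6) + 4)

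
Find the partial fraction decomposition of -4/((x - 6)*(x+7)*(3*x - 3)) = -1/(78*(x + 7)) + 1/(30*(x - 1)) - 4/(195*(x - 6))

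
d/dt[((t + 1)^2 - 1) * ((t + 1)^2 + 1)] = 4*t^3 + 12*t^2 + 12*t + 4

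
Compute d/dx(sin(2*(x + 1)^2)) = 4*(x + 1)*cos(2*(x^2 + 2*x + 1))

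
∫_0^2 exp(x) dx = -1 + exp(2)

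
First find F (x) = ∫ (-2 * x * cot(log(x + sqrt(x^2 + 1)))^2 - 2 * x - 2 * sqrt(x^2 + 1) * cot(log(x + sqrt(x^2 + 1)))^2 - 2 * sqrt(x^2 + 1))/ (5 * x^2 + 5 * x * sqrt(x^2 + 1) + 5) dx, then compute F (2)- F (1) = -2*cot(log(1 + sqrt(2)))/5 + 2*cot(log(2 + sqrt(5)))/5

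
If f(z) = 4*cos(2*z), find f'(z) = -8*sin(2*z)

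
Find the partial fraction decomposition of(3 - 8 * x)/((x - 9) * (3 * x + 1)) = -17/(28*(3*x + 1)) - 69/(28*(x - 9))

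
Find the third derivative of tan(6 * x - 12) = 1296*tan(6*x - 12)^4 + 1728*tan(6*x - 12)^2 + 432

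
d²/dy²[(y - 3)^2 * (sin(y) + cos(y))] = -y^2*sin(y) - y^2*cos(y) + 2*y*sin(y) + 10*y*cos(y) + 5*sin(y) - 19*cos(y)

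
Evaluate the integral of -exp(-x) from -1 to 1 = -E + exp(-1)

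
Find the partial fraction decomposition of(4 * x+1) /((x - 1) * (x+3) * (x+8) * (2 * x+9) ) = -136/(231*(2*x + 9)) + 31/(315*(x + 8)) + 11/(60*(x + 3)) + 5/(396*(x - 1))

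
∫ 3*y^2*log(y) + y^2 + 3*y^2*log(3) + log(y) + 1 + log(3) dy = y*(y^2 + 1)*log(3*y) + C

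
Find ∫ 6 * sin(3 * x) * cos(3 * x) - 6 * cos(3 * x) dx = (sin(3*x) - 1)^2 + C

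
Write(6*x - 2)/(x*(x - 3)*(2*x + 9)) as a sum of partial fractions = -116/(135*(2*x + 9)) + 16/(45*(x - 3)) + 2/(27*x)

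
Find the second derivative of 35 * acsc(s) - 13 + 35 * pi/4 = (70*s^2 - 35)/(s^5*sqrt(1 - 1/s^2) - s^3*sqrt(1 - 1/s^2))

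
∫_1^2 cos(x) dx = -sin(1) + sin(2)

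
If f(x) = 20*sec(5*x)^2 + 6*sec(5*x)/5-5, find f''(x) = 3000*tan(5*x)^4 + 4000*tan(5*x)^2 + 1000 - 30/cos(5*x) + 60/cos(5*x)^3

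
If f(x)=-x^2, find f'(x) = -2*x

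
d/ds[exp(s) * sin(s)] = sqrt(2)*exp(s)*sin(s + pi/4)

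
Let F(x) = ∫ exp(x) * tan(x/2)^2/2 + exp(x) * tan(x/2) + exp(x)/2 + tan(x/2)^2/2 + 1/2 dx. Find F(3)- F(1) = (-E - 1)*tan(1/2) + (1 + exp(3))*tan(3/2)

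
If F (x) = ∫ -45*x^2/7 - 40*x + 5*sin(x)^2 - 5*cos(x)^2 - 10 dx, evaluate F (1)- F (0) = -225/7 - 5*sin(2)/2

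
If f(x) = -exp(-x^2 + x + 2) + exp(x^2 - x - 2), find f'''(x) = (8*x^3*exp(-2*x^2 + 2*x + 4) + 8*x^3 - 12*x^2*exp(-2*x^2 + 2*x + 4) - 12*x^2 - 6*x*exp(-2*x^2 + 2*x + 4) + 18*x + 5*exp(-2*x^2 + 2*x + 4) - 7)*exp(x^2 - x - 2)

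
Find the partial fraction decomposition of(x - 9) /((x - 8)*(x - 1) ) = 8/(7*(x - 1)) - 1/(7*(x - 8))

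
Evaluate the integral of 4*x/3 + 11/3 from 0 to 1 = 13/3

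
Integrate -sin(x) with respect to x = cos(x) + C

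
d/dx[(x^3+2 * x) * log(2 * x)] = 3*x^2*log(x) + x^2 + 3*x^2*log(2) + 2*log(x) + 2*log(2) + 2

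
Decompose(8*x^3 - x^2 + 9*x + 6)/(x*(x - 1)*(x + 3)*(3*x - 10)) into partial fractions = 4336/(665*(3*x - 10)) + 41/(38*(x + 3)) - 11/(14*(x - 1)) + 1/(5*x)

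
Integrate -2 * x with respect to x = -x^2 + C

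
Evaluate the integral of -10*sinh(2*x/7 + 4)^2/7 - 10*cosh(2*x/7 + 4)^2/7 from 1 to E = -5*sinh(2*E/7 + 4)*cosh(2*E/7 + 4) + 5*sinh(60/7)/2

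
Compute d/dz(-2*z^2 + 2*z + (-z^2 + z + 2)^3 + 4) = -6*z^5 + 15*z^4 + 12*z^3 - 33*z^2 - 16*z + 14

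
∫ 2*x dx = x^2 + C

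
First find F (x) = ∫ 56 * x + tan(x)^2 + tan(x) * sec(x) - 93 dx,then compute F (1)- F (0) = -67 + tan(1) + sec(1)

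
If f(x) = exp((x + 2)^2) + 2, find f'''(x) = 8*x^3*exp(x^2 + 4*x + 4) + 48*x^2*exp(x^2 + 4*x + 4) + 108*x*exp(x^2 + 4*x + 4) + 88*exp(x^2 + 4*x + 4)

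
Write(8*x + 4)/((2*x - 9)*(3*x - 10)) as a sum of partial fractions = -92/(7*(3*x - 10)) + 80/(7*(2*x - 9))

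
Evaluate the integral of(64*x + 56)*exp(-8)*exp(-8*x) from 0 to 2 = -24*exp(-24) + 8*exp(-8)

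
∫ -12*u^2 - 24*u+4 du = -4*u^3 - 12*u^2 + 4*u + C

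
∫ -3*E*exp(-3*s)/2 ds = exp(1 - 3*s)/2 + C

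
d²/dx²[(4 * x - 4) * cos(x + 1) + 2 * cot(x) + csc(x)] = -4*x*cos(x + 1) - 8*sin(x + 1) + 4*cos(x + 1) - 1/sin(x) + 4*cos(x)/sin(x)^3 + 2/sin(x)^3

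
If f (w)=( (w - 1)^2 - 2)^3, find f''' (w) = 120*w^3 - 360*w^2 + 216*w + 24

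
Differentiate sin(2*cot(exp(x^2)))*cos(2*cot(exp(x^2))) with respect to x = -4*x*exp(x^2)*cos(4/tan(exp(x^2)))/sin(exp(x^2))^2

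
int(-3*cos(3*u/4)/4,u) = -sin(3*u/4) + C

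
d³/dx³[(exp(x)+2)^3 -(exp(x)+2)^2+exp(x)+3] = 27*exp(3*x) + 40*exp(2*x) + 9*exp(x)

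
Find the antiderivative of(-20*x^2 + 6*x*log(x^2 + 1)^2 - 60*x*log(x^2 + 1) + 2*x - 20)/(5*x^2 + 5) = -4*x + log(x^2 + 1)^3/5 - 3*log(x^2 + 1)^2 + log(x^2 + 1)/5 + C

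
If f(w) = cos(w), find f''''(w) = cos(w)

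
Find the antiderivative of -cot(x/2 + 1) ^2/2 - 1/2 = cot(x/2 + 1) + C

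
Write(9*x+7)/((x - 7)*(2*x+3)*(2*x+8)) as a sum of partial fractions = 13/(85*(2*x + 3)) - 29/(110*(x + 4)) + 35/(187*(x - 7))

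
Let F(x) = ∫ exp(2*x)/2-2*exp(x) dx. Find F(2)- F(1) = -(-2 + E/2)^2 + (-2 + exp(2)/2)^2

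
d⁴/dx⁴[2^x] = 2^x*log(2)^4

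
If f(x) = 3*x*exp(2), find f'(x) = 3*exp(2)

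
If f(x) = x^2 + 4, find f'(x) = 2*x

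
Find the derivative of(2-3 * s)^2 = 18*s - 12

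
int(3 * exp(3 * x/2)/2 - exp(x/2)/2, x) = (exp(x) - 1)*exp(x/2) + C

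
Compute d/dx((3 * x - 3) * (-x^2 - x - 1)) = -9*x^2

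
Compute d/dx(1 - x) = -1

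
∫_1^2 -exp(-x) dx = -exp(-1) + exp(-2)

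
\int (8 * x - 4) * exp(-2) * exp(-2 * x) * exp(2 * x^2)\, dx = 2*exp(2*x^2 - 2*x - 2) + C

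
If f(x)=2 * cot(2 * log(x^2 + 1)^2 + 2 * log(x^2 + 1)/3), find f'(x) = -8*x*(6*log(x^2 + 1) + 1)/((3*x^2 + 3)*sin(2*(log(x^2 + 1) + 1/3)*log(x^2 + 1))^2)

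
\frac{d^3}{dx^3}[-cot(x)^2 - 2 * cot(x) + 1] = 24*cot(x)^5 + 12*cot(x)^4 + 40*cot(x)^3 + 16*cot(x)^2 + 16*cot(x) + 4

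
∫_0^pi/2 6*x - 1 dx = (-4 + 3*pi/2)*(1 + pi/2) + 4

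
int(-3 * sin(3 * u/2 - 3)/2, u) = cos(3*u/2 - 3) + C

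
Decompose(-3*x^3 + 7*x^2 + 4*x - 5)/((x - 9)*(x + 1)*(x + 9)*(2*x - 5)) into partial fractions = -15/(2093*(2*x - 5)) - 2713/(3312*(x + 9)) + 1/(560*(x + 1)) - 1589/(2340*(x - 9))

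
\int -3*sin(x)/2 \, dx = 3*cos(x)/2 + C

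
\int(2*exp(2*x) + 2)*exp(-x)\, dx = 4*sinh(x) + C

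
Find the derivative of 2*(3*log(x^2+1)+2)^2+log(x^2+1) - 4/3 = (72*x*log(x^2 + 1) + 50*x)/(x^2 + 1)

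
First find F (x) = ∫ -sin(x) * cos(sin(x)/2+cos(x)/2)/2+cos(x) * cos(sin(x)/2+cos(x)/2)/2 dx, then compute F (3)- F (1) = -sin(cos(1)/2 + sin(1)/2) + sin(cos(3)/2 + sin(3)/2)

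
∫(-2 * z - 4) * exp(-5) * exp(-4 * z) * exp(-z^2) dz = exp(-(z + 2)^2 - 1) + C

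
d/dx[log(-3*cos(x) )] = -tan(x)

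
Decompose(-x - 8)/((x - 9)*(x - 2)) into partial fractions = 10/(7*(x - 2)) - 17/(7*(x - 9))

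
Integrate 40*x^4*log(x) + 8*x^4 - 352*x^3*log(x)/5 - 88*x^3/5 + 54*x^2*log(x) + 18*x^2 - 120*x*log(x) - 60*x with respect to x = 2*x^2*(2*x - 5)*(10*x^2 + 3*x + 30)*log(x)/5 + C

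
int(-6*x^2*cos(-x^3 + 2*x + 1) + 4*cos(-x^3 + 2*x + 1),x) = 2*sin(-x^3 + 2*x + 1) + C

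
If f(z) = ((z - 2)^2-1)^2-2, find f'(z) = 4*z^3 - 24*z^2 + 44*z - 24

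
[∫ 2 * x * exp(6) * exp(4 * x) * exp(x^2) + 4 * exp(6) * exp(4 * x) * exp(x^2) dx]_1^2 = -exp(11) + exp(18)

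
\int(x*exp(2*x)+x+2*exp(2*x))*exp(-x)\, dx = 2*(x + 1)*sinh(x) + C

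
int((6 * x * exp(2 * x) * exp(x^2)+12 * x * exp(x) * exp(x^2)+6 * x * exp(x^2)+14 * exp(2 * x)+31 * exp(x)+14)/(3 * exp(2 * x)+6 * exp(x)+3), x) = ((exp(x) + 1)*(14*x + 3*exp(x^2) + 27)/3 + exp(x))/(exp(x) + 1) + C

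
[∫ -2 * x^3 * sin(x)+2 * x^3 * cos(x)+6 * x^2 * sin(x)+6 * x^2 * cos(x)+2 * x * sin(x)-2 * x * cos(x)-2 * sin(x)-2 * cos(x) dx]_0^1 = 0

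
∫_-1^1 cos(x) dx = 2*sin(1)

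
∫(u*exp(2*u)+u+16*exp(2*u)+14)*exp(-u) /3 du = 2*(u + 15)*sinh(u)/3 + C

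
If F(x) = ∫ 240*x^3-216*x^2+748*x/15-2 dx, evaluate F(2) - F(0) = 7196/15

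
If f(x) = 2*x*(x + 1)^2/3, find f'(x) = 2*x^2 + 8*x/3 + 2/3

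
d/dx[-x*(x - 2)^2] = -3*x^2 + 8*x - 4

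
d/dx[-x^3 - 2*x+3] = -3*x^2 - 2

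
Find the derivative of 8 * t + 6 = 8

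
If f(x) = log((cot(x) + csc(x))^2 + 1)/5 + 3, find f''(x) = (sin(x)^4 - 4*sin(x)^2*cos(x) - 3*sin(x)^2 + 6*cos(x) - 3 + cos(x)^6/sin(x)^2 + 4*cos(x)^5/sin(x)^2 + 4*cos(x)/sin(x)^2 + 7/sin(x)^2)/(10*(cos(x) + 1)^2)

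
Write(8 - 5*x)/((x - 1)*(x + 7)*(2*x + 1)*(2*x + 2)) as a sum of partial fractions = -14/(13*(2*x + 1)) - 43/(1248*(x + 7)) + 13/(24*(x + 1)) + 1/(32*(x - 1))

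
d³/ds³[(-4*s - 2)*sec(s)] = 2*(2*s*sin(s)/cos(s) - 12*s*sin(s)/cos(s)^3 + sin(s)/cos(s) - 6*sin(s)/cos(s)^3 + 6 - 12/cos(s)^2)/cos(s)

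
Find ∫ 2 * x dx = x^2 + C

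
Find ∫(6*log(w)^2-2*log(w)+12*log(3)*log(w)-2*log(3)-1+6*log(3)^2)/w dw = (2*log(3*w)^2 - log(3*w) - 1)*log(3*w) + C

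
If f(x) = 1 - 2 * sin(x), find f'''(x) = 2*cos(x)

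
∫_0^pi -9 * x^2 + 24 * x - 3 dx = 6 + (3 - 3*pi)*(-3*pi - 2 + pi^2)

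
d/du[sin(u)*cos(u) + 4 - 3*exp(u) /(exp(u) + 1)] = (-2*exp(2*u)*sin(u)^2 + exp(2*u) - 4*exp(u)*sin(u)^2 - exp(u) - 2*sin(u)^2 + 1)/(exp(2*u) + 2*exp(u) + 1)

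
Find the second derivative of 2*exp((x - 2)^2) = 8*x^2*exp(x^2 - 4*x + 4) - 32*x*exp(x^2 - 4*x + 4) + 36*exp(x^2 - 4*x + 4)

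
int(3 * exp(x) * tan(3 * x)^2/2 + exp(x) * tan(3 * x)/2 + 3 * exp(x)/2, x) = exp(x)*tan(3*x)/2 + C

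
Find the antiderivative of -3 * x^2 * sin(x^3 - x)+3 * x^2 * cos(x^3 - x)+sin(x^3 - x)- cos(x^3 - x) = sqrt(2)*cos(-x^3 + x + pi/4) + C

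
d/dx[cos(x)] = -sin(x)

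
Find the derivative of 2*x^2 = 4*x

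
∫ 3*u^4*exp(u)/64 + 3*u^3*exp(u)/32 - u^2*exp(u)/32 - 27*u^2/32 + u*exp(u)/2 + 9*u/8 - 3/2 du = u*(u*exp(u) - 6)*(3*u^2 - 6*u + 16)/64 + C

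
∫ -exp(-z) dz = exp(-z) + C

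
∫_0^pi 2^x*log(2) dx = -1 + 2^pi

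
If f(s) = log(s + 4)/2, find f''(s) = -1/(2*s^2 + 16*s + 32)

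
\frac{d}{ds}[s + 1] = 1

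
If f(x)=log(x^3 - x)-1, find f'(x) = (3*x^2 - 1)/(x^3 - x)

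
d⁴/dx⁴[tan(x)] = 24*tan(x)^5 + 40*tan(x)^3 + 16*tan(x)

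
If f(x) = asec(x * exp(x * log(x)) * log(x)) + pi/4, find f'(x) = (x*log(x)^2 + x*log(x) + log(x) + 1)*exp(-x*log(x))/(x^2*sqrt(1 - exp(-2*x*log(x))/(x^2*log(x)^2))*log(x)^2)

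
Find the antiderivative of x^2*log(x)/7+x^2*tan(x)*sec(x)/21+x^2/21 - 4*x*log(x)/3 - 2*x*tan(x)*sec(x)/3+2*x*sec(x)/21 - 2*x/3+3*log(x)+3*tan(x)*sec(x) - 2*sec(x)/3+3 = (x*log(x) + sec(x))*(x^2/21 - 2*x/3 + 3) + C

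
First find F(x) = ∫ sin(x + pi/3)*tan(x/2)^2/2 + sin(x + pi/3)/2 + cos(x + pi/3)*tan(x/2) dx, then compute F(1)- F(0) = sin(1 + pi/3)*tan(1/2)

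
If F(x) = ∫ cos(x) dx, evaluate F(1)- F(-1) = 2*sin(1)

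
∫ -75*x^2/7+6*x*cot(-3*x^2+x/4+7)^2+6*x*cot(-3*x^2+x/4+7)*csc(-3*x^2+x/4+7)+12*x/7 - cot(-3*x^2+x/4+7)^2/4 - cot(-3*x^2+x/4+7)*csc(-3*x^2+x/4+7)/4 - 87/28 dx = -25*x^3/7 - 15*x^2/7 - 20*x/7 + cot(-3*x^2 + x/4 + 7) + csc(-3*x^2 + x/4 + 7) + C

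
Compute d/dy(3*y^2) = 6*y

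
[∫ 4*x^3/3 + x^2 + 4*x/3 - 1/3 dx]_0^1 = 1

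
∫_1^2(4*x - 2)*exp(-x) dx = -10*exp(-2) + 6*exp(-1)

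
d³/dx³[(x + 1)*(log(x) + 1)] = (2 - x)/x^3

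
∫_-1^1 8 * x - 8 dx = -16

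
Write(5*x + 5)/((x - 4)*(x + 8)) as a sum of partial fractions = 35/(12*(x + 8)) + 25/(12*(x - 4))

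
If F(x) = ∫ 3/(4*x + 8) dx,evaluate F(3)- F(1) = -3*log(3)/4 + 3*log(5)/4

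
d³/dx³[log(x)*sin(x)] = (-x^3*log(x)*cos(x) - 3*x^2*sin(x) - 3*x*cos(x) + 2*sin(x))/x^3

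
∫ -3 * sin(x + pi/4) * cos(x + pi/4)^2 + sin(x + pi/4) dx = -(sin(2*x) + 1)*cos(x + pi/4)/2 + C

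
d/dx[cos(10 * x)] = -10*sin(10*x)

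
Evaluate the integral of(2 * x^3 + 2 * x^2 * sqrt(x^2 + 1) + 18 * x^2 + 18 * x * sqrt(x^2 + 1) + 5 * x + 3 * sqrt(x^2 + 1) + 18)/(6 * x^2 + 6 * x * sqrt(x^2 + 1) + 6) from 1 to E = -19/6 - log(1 + sqrt(2))/2 + log(E + sqrt(1 + exp(2)))/2 + exp(2)/6 + 3*E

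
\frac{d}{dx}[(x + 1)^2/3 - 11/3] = 2*x/3 + 2/3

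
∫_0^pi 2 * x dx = pi^2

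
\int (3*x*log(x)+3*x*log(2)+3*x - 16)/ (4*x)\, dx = (3*x - 16)*log(2*x)/4 + C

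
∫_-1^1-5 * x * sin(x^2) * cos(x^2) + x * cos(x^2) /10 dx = 0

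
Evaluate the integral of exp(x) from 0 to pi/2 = -1 + exp(pi/2)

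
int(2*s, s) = s^2 + C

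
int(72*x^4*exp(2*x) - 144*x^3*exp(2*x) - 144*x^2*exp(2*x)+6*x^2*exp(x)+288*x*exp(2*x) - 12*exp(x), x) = 6*x*(x - 2)*(6*x*(x - 2)*exp(x) + 1)*exp(x) + C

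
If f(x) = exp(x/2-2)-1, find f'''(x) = exp(x/2 - 2)/8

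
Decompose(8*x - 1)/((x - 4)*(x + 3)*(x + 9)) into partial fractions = -73/(78*(x + 9)) + 25/(42*(x + 3)) + 31/(91*(x - 4))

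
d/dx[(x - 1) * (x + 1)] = 2*x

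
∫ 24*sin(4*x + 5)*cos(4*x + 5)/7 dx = 3*sin(4*x + 5)^2/7 + C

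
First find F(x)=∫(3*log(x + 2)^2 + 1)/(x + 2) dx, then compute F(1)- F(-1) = log(3) + log(3)^3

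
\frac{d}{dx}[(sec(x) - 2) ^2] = 2*(-2 + 1/cos(x))*sin(x)/cos(x)^2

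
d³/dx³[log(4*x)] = 2/x^3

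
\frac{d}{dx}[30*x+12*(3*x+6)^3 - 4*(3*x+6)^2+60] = 972*x^2 + 3816*x + 3774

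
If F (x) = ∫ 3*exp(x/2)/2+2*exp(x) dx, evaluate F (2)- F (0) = -5 + 3*E + 2*exp(2)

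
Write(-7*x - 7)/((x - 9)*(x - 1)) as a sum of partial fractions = 7/(4*(x - 1)) - 35/(4*(x - 9))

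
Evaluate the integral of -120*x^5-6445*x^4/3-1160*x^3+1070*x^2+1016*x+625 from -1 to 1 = 1104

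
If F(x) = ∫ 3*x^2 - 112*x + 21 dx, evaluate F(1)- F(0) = -34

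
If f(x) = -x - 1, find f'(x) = -1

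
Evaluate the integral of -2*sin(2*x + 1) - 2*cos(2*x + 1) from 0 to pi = 0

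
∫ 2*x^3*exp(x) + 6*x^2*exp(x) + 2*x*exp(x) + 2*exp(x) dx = 2*x*(x^2 + 1)*exp(x) + C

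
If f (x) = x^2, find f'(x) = 2*x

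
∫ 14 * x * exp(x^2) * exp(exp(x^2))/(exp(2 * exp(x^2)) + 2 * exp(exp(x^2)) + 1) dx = (2*exp(exp(x^2)) - 5)/(exp(exp(x^2)) + 1) + C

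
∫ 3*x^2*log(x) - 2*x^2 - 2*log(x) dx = x*(x^2 - 2)*(log(x) - 1) + C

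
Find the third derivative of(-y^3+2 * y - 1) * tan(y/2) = -3*y^3*tan(y/2)^4/4 - y^3*tan(y/2)^2 - y^3/4 - 9*y^2*tan(y/2)^3/2 - 9*y^2*tan(y/2)/2 + 3*y*tan(y/2)^4/2 - 7*y*tan(y/2)^2 - 17*y/2 - 3*tan(y/2)^4/4 + 3*tan(y/2)^3 - tan(y/2)^2 - 3*tan(y/2) - 1/4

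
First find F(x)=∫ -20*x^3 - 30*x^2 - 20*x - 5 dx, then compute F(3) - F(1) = -750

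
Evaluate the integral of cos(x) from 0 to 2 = sin(2)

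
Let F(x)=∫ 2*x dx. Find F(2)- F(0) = 4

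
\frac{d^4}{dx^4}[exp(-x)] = exp(-x)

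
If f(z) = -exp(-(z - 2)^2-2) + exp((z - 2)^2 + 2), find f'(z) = (2*z*exp(2*z^2 - 8*z + 12) + 2*z - 4*exp(2*z^2 - 8*z + 12) - 4)*exp(-z^2 + 4*z - 6)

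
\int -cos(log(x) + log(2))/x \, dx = -sin(log(2*x)) + C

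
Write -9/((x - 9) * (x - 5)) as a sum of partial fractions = 9/(4*(x - 5)) - 9/(4*(x - 9))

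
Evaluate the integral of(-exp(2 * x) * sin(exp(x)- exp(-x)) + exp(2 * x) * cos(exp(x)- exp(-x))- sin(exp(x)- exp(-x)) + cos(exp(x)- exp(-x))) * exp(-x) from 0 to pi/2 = -1 - sin(-exp(pi/2) + exp(-pi/2)) + cos(-exp(pi/2) + exp(-pi/2))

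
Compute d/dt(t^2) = 2*t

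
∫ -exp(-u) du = exp(-u) + C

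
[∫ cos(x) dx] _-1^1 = 2*sin(1)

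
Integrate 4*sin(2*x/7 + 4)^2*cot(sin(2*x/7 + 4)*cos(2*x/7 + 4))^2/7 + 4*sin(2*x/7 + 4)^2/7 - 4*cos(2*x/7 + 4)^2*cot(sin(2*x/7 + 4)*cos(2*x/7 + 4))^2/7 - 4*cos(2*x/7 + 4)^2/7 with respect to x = 2*cot(sin(4*x/7 + 8)/2) + C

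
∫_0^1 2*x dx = 1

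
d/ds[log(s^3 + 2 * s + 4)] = (3*s^2 + 2)/(s^3 + 2*s + 4)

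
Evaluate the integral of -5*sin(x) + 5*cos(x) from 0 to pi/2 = 0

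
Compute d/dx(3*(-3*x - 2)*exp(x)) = -9*x*exp(x) - 15*exp(x)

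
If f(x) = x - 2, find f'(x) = 1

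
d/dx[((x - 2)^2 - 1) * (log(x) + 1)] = (2*x^2*log(x) + 3*x^2 - 4*x*log(x) - 8*x + 3)/x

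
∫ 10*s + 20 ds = 5*s^2 + 20*s + C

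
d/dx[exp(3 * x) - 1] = 3*exp(3*x)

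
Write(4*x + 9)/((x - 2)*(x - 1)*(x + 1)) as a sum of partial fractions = 5/(6*(x + 1)) - 13/(2*(x - 1)) + 17/(3*(x - 2))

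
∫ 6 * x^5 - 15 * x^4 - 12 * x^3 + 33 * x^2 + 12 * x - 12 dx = x^6 - 3*x^5 - 3*x^4 + 11*x^3 + 6*x^2 - 12*x + C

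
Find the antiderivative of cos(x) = sin(x) + C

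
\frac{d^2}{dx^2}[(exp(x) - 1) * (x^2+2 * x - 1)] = x^2*exp(x) + 6*x*exp(x) + 5*exp(x) - 2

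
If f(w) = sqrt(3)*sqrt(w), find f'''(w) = 3*sqrt(3)/(8*w^(5/2))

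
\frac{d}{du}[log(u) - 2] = 1/u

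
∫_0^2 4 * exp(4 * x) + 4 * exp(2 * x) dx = -4 + (1 + exp(4))^2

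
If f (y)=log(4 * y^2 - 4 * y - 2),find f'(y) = (4*y - 2)/(2*y^2 - 2*y - 1)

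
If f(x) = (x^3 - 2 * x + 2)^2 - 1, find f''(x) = 30*x^4 - 48*x^2 + 24*x + 8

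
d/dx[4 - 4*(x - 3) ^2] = 24 - 8*x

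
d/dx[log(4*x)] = 1/x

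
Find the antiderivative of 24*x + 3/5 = 12*x^2 + 3*x/5 + C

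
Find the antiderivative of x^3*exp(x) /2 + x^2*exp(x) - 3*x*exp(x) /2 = (x^3 - x^2 - x + 1)*exp(x)/2 + C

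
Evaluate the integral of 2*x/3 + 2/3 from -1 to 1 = 4/3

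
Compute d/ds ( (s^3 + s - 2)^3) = 9*s^8 + 21*s^6 - 36*s^5 + 15*s^4 - 48*s^3 + 39*s^2 - 12*s + 12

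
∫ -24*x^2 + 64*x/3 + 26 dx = -8*x^3 + 32*x^2/3 + 26*x + C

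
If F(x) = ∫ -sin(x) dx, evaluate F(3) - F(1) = cos(3) - cos(1)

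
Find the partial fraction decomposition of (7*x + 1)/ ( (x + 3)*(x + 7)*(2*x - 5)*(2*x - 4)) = 74/(209*(2*x - 5)) + 2/(57*(x + 7)) - 1/(22*(x + 3)) - 1/(6*(x - 2))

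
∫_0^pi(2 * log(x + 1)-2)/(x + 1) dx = -2*log(1 + pi) + log(1 + pi)^2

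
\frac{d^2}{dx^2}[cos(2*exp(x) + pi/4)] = -2*(2*exp(x)*cos(2*exp(x) + pi/4) + sin(2*exp(x) + pi/4))*exp(x)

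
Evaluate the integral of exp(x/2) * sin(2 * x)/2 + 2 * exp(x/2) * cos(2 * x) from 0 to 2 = E*sin(4)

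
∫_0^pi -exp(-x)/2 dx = -1/2 + exp(-pi)/2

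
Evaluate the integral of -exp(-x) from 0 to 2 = -1 + exp(-2)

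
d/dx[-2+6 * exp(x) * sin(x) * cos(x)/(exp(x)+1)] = 3*(2*exp(x)*cos(2*x) + sin(2*x) + 2*cos(2*x))*exp(x)/(exp(2*x) + 2*exp(x) + 1)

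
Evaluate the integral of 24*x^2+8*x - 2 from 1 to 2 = 66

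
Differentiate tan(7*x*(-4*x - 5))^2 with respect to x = 112*x*tan(28*x^2 + 35*x)^3 + 112*x*tan(28*x^2 + 35*x) + 70*tan(28*x^2 + 35*x)^3 + 70*tan(28*x^2 + 35*x)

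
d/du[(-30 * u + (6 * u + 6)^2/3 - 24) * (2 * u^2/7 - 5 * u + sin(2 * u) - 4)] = 96*u^3/7 + 24*u^2*cos(2*u) - 1296*u^2/7 + 24*u*sin(2*u) - 12*u*cos(2*u) - 300*u/7 - 6*sin(2*u) - 24*cos(2*u) + 84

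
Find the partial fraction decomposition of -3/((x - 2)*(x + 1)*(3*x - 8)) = -27/(22*(3*x - 8)) - 1/(11*(x + 1)) + 1/(2*(x - 2))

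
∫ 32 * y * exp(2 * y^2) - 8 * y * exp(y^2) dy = (8*exp(y^2) - 4)*exp(y^2) + C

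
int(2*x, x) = x^2 + C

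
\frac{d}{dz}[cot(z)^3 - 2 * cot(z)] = -3*cot(z)^4 - cot(z)^2 + 2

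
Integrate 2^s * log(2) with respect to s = 2^s + C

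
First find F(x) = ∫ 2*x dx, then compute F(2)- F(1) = 3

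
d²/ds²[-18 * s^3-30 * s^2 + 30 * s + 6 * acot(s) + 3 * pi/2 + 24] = (-108*s^5 - 60*s^4 - 216*s^3 - 120*s^2 - 96*s - 60)/(s^4 + 2*s^2 + 1)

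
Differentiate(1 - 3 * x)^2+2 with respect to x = 18*x - 6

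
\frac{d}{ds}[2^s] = 2^s*log(2)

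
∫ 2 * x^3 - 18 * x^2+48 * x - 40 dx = x^4/2 - 6*x^3 + 24*x^2 - 40*x + C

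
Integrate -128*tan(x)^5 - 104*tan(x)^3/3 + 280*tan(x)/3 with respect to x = (140/3 - 32*tan(x)^2)*tan(x)^2 + C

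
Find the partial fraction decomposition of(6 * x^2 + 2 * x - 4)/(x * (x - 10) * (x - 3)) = -8/(3*(x - 3)) + 44/(5*(x - 10)) - 2/(15*x)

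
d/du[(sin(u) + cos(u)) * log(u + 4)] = sqrt(2)*(u*log(u + 4)*cos(u + pi/4) + 4*log(u + 4)*cos(u + pi/4) + sin(u + pi/4))/(u + 4)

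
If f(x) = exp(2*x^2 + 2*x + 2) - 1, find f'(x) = 4*x*exp(2*x^2 + 2*x + 2) + 2*exp(2*x^2 + 2*x + 2)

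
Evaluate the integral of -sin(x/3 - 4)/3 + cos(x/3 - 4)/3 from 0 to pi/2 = (-1 + sqrt(3))*sin(pi/6 + 4)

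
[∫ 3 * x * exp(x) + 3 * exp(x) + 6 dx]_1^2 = -3*E + 6 + 6*exp(2)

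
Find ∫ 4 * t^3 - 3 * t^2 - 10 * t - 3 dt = t^4 - t^3 - 5*t^2 - 3*t + C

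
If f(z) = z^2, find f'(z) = 2*z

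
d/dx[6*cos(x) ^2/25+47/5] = -6*sin(2*x)/25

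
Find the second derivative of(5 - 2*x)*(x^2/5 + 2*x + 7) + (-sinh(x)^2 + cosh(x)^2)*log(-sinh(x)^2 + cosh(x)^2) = -12*x/5 - 6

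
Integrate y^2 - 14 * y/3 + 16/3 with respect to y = y^3/3 - 7*y^2/3 + 16*y/3 + C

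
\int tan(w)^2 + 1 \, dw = tan(w) + C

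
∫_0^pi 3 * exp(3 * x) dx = -1 + exp(3*pi)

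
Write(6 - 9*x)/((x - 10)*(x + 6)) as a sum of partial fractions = -15/(4*(x + 6)) - 21/(4*(x - 10))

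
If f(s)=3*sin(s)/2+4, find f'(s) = 3*cos(s)/2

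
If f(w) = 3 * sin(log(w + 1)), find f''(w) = -3*sqrt(2)*sin(log(w + 1) + pi/4)/(w^2 + 2*w + 1)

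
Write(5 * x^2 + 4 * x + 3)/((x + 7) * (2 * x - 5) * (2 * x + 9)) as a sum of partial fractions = -69/(28*(2*x + 9)) + 177/(532*(2*x - 5)) + 44/(19*(x + 7))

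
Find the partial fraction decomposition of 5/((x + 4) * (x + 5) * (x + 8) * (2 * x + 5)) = 8/(33*(2*x + 5)) - 5/(132*(x + 8)) + 1/(3*(x + 5)) - 5/(12*(x + 4))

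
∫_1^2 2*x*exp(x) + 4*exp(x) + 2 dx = -4*E + 2 + 6*exp(2)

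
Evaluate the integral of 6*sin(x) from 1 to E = 6*cos(1) - 6*cos(E)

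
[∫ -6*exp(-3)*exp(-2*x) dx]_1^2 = -3*exp(-5) + 3*exp(-7)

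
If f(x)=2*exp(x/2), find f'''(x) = exp(x/2)/4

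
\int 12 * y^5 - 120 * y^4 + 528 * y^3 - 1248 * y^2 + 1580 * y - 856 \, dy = 2*y^6 - 24*y^5 + 132*y^4 - 416*y^3 + 790*y^2 - 856*y + C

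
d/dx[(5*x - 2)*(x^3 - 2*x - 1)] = 20*x^3 - 6*x^2 - 20*x - 1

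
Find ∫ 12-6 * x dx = -3*x^2 + 12*x + C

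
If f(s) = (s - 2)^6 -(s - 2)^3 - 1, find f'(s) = 6*s^5 - 60*s^4 + 240*s^3 - 483*s^2 + 492*s - 204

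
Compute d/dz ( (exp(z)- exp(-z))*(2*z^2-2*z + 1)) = (2*z^2*exp(2*z) + 2*z^2 + 2*z*exp(2*z) - 6*z - exp(2*z) + 3)*exp(-z)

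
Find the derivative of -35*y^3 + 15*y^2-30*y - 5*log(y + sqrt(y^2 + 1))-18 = (-105*y^4 - 105*y^3*sqrt(y^2 + 1) + 30*y^3 + 30*y^2*sqrt(y^2 + 1) - 135*y^2 - 30*y*sqrt(y^2 + 1) + 25*y - 5*sqrt(y^2 + 1) - 30)/(y^2 + y*sqrt(y^2 + 1) + 1)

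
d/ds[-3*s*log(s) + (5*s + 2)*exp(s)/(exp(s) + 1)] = (5*s*exp(s) - 3*exp(2*s)*log(s) + 2*exp(2*s) - 6*exp(s)*log(s) + exp(s) - 3*log(s) - 3)/(exp(2*s) + 2*exp(s) + 1)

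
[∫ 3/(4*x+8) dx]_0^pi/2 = -3*log(2)/4 + 3*log(pi/2 + 2)/4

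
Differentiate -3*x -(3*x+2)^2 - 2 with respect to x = -18*x - 15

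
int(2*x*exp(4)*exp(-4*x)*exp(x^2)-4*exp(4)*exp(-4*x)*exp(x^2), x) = exp((x - 2)^2) + C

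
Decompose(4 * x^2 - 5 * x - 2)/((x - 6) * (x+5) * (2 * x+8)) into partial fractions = 123/(22*(x + 5)) - 41/(10*(x + 4)) + 28/(55*(x - 6))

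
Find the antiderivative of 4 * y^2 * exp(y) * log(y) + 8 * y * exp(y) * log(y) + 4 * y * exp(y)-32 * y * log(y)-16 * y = 4*y^2*(exp(y) - 4)*log(y) + C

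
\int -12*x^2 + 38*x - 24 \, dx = -4*x^3 + 19*x^2 - 24*x + C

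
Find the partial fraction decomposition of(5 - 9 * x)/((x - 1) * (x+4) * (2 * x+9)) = 182/(11*(2*x + 9)) - 41/(5*(x + 4)) - 4/(55*(x - 1))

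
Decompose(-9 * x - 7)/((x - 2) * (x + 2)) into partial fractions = -11/(4*(x + 2)) - 25/(4*(x - 2))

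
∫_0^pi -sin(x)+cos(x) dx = -2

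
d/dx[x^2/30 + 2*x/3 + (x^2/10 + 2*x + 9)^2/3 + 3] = x^3/75 + 2*x^2/5 + 59*x/15 + 38/3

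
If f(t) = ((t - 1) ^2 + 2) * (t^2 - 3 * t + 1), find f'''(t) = 24*t - 30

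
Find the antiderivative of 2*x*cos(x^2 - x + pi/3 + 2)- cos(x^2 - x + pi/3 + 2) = sin(x^2 - x + pi/3 + 2) + C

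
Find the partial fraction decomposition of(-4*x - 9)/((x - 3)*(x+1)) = 5/(4*(x + 1)) - 21/(4*(x - 3))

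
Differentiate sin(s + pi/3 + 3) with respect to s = cos(s + pi/3 + 3)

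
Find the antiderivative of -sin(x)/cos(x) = log(cos(x)/2) + C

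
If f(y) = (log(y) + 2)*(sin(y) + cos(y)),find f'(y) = sqrt(2)*(y*log(y)*cos(y + pi/4) + 2*y*cos(y + pi/4) + sin(y + pi/4))/y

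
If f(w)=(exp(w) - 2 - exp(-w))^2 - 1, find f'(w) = (2*exp(4*w) - 4*exp(3*w) - 4*exp(w) - 2)*exp(-2*w)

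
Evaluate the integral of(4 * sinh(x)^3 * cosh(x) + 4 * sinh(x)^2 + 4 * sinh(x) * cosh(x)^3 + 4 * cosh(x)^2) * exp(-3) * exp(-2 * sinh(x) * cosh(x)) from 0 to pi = -(3 + sinh(2*pi))*exp(-sinh(2*pi) - 3) + 3*exp(-3)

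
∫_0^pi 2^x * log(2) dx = -1 + 2^pi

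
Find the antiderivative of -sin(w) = cos(w) + C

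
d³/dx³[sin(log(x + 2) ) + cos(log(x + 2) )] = 2*(sin(log(x + 2)) + 2*cos(log(x + 2)))/(x^3 + 6*x^2 + 12*x + 8)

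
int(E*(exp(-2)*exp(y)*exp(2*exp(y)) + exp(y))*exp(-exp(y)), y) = 2*sinh(exp(y) - 1) + C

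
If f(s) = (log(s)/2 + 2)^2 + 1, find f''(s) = (-log(s) - 3)/(2*s^2)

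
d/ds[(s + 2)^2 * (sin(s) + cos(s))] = -s^2*sin(s) + s^2*cos(s) - 2*s*sin(s) + 6*s*cos(s) + 8*cos(s)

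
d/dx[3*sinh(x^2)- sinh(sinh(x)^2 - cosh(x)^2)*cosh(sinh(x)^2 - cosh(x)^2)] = 6*x*cosh(x^2)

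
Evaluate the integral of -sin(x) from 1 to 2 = -cos(1) + cos(2)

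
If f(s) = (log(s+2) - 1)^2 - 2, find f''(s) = (4 - 2*log(s + 2))/(s^2 + 4*s + 4)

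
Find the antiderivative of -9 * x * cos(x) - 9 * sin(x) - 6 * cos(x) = (-9*x - 6)*sin(x) + C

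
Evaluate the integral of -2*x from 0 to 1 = -1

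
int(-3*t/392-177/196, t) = -3*t^2/784 - 177*t/196 + C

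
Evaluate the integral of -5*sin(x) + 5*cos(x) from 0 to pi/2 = 0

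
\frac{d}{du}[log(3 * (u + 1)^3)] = 3/(u + 1)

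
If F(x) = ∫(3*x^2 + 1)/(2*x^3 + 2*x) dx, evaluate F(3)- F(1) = -log(2)/2 + log(30)/2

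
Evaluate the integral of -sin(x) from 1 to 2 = -cos(1) + cos(2)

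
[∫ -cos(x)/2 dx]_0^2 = -sin(2)/2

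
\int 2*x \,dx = x^2 + C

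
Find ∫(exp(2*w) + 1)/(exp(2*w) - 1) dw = log(sinh(w)) + C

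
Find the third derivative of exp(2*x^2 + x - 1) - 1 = 64*x^3*exp(2*x^2 + x - 1) + 48*x^2*exp(2*x^2 + x - 1) + 60*x*exp(2*x^2 + x - 1) + 13*exp(2*x^2 + x - 1)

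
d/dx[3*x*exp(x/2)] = 3*x*exp(x/2)/2 + 3*exp(x/2)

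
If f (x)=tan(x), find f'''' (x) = 24*tan(x)^5 + 40*tan(x)^3 + 16*tan(x)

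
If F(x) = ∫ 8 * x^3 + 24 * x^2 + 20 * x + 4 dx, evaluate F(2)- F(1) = 120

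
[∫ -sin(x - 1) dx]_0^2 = 0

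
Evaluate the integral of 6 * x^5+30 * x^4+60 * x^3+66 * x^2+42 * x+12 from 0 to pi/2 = -4 + (1 + (1 + pi/2)^3)^2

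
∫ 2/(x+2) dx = 2*log(x + 2) + C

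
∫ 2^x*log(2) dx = 2^x + C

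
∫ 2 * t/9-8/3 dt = t^2/9 - 8*t/3 + C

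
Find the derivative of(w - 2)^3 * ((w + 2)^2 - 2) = 5*w^4 - 8*w^3 - 30*w^2 + 56*w - 8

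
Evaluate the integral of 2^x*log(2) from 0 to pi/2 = -1 + 2^(pi/2)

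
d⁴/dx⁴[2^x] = 2^x*log(2)^4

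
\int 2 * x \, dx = x^2 + C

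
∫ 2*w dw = w^2 + C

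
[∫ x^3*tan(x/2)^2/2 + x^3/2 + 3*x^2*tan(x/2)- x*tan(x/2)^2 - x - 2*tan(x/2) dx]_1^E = tan(1/2) + (-2*E + exp(3))*tan(E/2)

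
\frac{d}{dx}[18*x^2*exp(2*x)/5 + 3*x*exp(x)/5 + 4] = 36*x^2*exp(2*x)/5 + 36*x*exp(2*x)/5 + 3*x*exp(x)/5 + 3*exp(x)/5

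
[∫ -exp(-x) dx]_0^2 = -1 + exp(-2)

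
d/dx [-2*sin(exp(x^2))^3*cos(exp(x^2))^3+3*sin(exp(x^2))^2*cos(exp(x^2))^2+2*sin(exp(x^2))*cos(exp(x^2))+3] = x*(3*(1 - cos(2*exp(x^2)))^2*cos(2*exp(x^2)) + 3*sqrt(2)*sin(4*exp(x^2) + pi/4) - 2*cos(2*exp(x^2)) + 3)*exp(x^2)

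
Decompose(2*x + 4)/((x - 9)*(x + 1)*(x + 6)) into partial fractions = -8/(75*(x + 6)) - 1/(25*(x + 1)) + 11/(75*(x - 9))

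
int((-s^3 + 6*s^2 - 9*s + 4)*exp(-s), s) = (s - 1)^3*exp(-s) + C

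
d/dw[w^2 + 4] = 2*w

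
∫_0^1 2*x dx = 1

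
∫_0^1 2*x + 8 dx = 9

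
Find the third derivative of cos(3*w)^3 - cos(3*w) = -729*sin(3*w)^3 + 540*sin(3*w)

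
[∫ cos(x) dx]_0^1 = sin(1)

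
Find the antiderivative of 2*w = w^2 + C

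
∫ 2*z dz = z^2 + C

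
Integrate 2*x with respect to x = x^2 + C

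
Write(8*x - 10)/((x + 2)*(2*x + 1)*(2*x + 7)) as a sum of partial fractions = -38/(9*(2*x + 7)) - 14/(9*(2*x + 1)) + 26/(9*(x + 2))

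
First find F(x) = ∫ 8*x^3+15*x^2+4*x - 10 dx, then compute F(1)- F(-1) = -10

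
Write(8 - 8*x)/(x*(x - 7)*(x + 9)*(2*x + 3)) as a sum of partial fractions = 32/(153*(2*x + 3)) - 1/(27*(x + 9)) - 3/(119*(x - 7)) - 8/(189*x)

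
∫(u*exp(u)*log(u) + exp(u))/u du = exp(u)*log(u) + C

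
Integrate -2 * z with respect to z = -z^2 + C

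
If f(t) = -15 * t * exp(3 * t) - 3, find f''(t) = -135*t*exp(3*t) - 90*exp(3*t)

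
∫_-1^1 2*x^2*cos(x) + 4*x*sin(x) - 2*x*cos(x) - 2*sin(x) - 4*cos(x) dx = -4*sin(1)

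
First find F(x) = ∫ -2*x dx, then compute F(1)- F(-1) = 0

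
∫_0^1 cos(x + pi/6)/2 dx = -1/4 + sin(pi/6 + 1)/2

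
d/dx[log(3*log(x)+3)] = 1/(x*log(x) + x)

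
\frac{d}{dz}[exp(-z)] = -exp(-z)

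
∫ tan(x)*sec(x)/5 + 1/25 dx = x/25 + sec(x)/5 + C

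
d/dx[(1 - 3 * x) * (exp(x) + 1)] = -3*x*exp(x) - 2*exp(x) - 3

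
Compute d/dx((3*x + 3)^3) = 81*x^2 + 162*x + 81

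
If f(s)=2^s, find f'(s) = 2^s*log(2)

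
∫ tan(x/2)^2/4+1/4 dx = tan(x/2)/2 + C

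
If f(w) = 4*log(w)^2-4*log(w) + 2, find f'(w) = (8*log(w) - 4)/w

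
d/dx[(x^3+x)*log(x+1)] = (3*x^3*log(x + 1) + x^3 + 3*x^2*log(x + 1) + x*log(x + 1) + x + log(x + 1))/(x + 1)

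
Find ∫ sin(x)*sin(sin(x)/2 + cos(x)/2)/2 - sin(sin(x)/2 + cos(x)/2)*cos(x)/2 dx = cos(sqrt(2)*sin(x + pi/4)/2) + C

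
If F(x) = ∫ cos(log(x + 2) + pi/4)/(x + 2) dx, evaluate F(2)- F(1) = -sin(pi/4 + log(3)) + sin(pi/4 + log(4))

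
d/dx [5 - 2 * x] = -2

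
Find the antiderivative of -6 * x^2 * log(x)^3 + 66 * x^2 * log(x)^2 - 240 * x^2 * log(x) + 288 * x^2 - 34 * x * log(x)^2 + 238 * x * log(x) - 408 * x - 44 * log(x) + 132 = -4*x*log(x) + 16*x - 2*(x*log(x) - 4*x + 4)^3 + 7*(x*log(x) - 4*x + 4)^2 + C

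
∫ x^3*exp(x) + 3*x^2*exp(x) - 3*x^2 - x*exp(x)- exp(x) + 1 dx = x*(x^2 - 1)*(exp(x) - 1) + C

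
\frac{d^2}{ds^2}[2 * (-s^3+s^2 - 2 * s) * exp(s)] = -2*s^3*exp(s) - 10*s^2*exp(s) - 8*s*exp(s) - 4*exp(s)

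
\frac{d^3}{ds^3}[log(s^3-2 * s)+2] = (6*s^6 + 12*s^4 + 24*s^2 - 16)/(s^9 - 6*s^7 + 12*s^5 - 8*s^3)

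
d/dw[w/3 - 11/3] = 1/3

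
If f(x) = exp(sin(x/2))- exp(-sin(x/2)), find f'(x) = (exp(sin(x/2)) + exp(-sin(x/2)))*cos(x/2)/2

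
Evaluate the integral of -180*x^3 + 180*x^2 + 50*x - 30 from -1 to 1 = 60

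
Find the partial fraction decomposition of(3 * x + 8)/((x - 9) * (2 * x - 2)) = -11/(16*(x - 1)) + 35/(16*(x - 9))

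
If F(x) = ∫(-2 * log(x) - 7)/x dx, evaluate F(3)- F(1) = -(log(3) + 2)^2 - 3*log(3) + 4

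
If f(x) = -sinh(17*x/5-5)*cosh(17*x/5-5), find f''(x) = -578*sinh(34*x/5 - 10)/25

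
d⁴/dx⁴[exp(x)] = exp(x)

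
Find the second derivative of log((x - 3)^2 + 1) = (-2*x^2 + 12*x - 16)/(x^4 - 12*x^3 + 56*x^2 - 120*x + 100)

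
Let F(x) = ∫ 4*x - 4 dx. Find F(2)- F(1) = 2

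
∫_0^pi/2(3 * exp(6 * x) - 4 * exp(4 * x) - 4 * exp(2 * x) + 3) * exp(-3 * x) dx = -exp(pi/2) + exp(-pi/2) + (-exp(-pi/2) + exp(pi/2))^3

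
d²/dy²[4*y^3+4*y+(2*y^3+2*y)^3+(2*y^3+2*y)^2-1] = 576*y^7 + 1008*y^5 + 120*y^4 + 480*y^3 + 96*y^2 + 72*y + 8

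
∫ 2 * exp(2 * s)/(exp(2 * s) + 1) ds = log(exp(2*s) + 1) + C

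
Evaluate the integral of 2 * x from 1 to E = -1 + exp(2)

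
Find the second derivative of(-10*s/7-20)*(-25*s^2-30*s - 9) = 1500*s/7 + 7600/7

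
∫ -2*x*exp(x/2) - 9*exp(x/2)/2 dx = (-4*x - 1)*exp(x/2) + C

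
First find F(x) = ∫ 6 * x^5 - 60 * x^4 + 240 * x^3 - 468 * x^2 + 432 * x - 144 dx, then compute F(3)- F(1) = 8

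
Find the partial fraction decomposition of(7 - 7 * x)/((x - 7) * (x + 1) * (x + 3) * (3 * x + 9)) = 49/(300*(x + 3)) + 7/(15*(x + 3)^2) - 7/(48*(x + 1)) - 7/(400*(x - 7))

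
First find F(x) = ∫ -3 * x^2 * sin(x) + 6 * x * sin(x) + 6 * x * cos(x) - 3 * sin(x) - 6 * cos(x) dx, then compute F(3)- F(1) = 12*cos(3)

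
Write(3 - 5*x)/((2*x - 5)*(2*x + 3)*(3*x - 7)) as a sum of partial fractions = 78/(23*(3*x - 7)) + 21/(184*(2*x + 3)) - 19/(8*(2*x - 5))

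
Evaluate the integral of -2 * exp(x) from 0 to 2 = 2 - 2*exp(2)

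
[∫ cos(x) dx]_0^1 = sin(1)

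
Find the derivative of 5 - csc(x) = cot(x)*csc(x)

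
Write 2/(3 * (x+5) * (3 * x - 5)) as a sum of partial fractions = 1/(10*(3*x - 5)) - 1/(30*(x + 5))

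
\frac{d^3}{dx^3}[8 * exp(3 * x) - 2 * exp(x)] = 216*exp(3*x) - 2*exp(x)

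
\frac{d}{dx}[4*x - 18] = 4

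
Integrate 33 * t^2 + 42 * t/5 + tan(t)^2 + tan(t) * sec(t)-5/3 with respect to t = 11*t^3 + 21*t^2/5 - 8*t/3 + tan(t) + sec(t) + C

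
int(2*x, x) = x^2 + C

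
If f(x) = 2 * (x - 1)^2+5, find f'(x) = 4*x - 4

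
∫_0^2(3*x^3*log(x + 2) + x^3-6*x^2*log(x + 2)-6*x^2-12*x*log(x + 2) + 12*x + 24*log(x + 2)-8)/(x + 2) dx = 8*log(2)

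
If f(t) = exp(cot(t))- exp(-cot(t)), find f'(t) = -(exp(2/tan(t)) + 1)*exp(-cot(t))/sin(t)^2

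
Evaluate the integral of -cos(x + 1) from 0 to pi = 2*sin(1)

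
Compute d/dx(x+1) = 1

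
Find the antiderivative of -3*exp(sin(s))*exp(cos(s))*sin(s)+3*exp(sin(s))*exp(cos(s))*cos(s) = 3*exp(sqrt(2)*sin(s + pi/4)) + C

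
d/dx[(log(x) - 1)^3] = (3*log(x)^2 - 6*log(x) + 3)/x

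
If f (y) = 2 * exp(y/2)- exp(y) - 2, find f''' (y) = exp(y/2)/4 - exp(y)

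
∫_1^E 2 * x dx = -1 + exp(2)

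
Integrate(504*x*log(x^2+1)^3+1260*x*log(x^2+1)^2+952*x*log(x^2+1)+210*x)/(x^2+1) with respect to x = 7*(9*log(x^2 + 1)^3 + 30*log(x^2 + 1)^2 + 34*log(x^2 + 1) + 15)*log(x^2 + 1) + C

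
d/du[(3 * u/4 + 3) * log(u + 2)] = (3*u*log(u + 2) + 3*u + 6*log(u + 2) + 12)/(4*u + 8)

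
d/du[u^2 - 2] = 2*u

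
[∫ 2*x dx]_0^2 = 4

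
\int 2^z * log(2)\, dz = 2^z + C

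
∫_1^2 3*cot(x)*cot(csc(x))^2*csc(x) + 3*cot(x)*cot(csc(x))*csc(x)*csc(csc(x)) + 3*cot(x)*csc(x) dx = -3*csc(csc(1)) - 3*cot(csc(1)) + 3*cot(csc(2)) + 3*csc(csc(2))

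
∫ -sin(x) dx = cos(x) + C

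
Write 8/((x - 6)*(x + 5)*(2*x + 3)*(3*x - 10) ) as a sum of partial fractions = -27/(725*(3*x - 10)) + 64/(3045*(2*x + 3)) - 8/(1925*(x + 5)) + 1/(165*(x - 6))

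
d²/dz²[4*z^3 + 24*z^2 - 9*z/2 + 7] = 24*z + 48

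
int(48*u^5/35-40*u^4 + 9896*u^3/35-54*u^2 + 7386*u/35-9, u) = 8*u^6/35 - 8*u^5 + 2474*u^4/35 - 18*u^3 + 3693*u^2/35 - 9*u + C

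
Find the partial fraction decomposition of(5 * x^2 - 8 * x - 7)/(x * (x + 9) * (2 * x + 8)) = 47/(9*(x + 9)) - 21/(8*(x + 4)) - 7/(72*x)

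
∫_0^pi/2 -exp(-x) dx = -1 + exp(-pi/2)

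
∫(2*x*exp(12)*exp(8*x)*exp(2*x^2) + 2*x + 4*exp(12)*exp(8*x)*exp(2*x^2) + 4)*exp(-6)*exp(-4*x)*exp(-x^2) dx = 2*sinh(x^2 + 4*x + 6) + C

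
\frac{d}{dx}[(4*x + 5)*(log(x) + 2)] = (4*x*log(x) + 12*x + 5)/x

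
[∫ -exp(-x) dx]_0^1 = -1 + exp(-1)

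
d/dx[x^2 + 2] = 2*x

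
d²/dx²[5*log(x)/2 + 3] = -5/(2*x^2)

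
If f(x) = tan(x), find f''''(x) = 24*tan(x)^5 + 40*tan(x)^3 + 16*tan(x)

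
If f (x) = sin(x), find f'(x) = cos(x)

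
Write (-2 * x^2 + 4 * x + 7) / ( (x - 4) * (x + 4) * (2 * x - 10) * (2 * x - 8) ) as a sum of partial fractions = 41/(2304*(x + 4)) + 159/(256*(x - 4)) + 9/(32*(x - 4)^2) - 23/(36*(x - 5))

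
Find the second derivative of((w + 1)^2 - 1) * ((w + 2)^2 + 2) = 12*w^2 + 36*w + 28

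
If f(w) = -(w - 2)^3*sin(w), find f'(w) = (w - 2)^2*(-w*cos(w) - 3*sin(w) + 2*cos(w))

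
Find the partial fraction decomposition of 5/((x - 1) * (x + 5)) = -5/(6*(x + 5)) + 5/(6*(x - 1))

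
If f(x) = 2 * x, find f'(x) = 2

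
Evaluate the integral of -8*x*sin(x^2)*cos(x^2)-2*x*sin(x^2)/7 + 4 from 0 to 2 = cos(8) + cos(4)/7 + 48/7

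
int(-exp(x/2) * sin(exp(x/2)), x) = 2*cos(exp(x/2)) + C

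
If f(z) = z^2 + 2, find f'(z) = 2*z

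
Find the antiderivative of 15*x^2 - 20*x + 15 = 5*x^3 - 10*x^2 + 15*x + C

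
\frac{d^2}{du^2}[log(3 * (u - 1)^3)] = -3/(u^2 - 2*u + 1)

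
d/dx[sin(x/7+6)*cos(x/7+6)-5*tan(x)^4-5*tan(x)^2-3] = cos(2*x/7 + 12)/7 - 20*tan(x)^5 - 30*tan(x)^3 - 10*tan(x)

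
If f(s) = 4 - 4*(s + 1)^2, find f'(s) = -8*s - 8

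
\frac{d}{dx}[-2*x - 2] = -2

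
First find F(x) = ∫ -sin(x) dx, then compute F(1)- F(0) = -1 + cos(1)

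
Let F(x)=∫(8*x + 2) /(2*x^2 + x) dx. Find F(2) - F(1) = -2*log(3) + 2*log(10)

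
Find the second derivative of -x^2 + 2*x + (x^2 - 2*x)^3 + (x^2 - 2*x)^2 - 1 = 30*x^4 - 120*x^3 + 156*x^2 - 72*x + 6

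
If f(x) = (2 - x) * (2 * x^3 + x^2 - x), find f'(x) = -8*x^3 + 9*x^2 + 6*x - 2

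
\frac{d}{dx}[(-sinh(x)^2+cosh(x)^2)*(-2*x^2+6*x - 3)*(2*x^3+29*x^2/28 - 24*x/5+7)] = -20*x^4 + 278*x^3/7 + 2061*x^2/70 - 6427*x/70 + 282/5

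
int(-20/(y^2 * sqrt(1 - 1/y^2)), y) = -20*asec(y) + C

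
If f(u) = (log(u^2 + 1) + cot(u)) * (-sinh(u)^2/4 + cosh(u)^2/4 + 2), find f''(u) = 9*(u^4*cos(u)/sin(u)^3 - u^2 + 2*u^2*cos(u)/sin(u)^3 + 1 + cos(u)/sin(u)^3)/(2*u^4 + 4*u^2 + 2)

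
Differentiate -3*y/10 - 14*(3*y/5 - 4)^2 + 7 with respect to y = 669/10 - 252*y/25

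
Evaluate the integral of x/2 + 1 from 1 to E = -9/4 + (1 + E/2)^2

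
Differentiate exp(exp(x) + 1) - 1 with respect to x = exp(x + exp(x) + 1)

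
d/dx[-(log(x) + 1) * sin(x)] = -(x*log(x)*cos(x) + x*cos(x) + sin(x))/x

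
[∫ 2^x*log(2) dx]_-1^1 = 3/2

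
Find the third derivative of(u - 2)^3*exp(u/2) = u^3*exp(u/2)/8 + 3*u^2*exp(u/2)/2 + 3*u*exp(u/2)/2 - 4*exp(u/2)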